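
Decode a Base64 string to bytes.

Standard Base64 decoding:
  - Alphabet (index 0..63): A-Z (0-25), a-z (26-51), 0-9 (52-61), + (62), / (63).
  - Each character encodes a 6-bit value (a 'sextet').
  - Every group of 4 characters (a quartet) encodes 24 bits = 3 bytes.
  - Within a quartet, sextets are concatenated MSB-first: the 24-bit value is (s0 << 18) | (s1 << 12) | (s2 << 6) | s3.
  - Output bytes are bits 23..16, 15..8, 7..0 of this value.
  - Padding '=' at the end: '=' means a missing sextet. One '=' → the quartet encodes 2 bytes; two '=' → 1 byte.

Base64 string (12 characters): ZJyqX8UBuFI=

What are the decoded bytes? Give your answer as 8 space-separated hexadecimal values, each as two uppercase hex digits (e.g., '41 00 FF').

After char 0 ('Z'=25): chars_in_quartet=1 acc=0x19 bytes_emitted=0
After char 1 ('J'=9): chars_in_quartet=2 acc=0x649 bytes_emitted=0
After char 2 ('y'=50): chars_in_quartet=3 acc=0x19272 bytes_emitted=0
After char 3 ('q'=42): chars_in_quartet=4 acc=0x649CAA -> emit 64 9C AA, reset; bytes_emitted=3
After char 4 ('X'=23): chars_in_quartet=1 acc=0x17 bytes_emitted=3
After char 5 ('8'=60): chars_in_quartet=2 acc=0x5FC bytes_emitted=3
After char 6 ('U'=20): chars_in_quartet=3 acc=0x17F14 bytes_emitted=3
After char 7 ('B'=1): chars_in_quartet=4 acc=0x5FC501 -> emit 5F C5 01, reset; bytes_emitted=6
After char 8 ('u'=46): chars_in_quartet=1 acc=0x2E bytes_emitted=6
After char 9 ('F'=5): chars_in_quartet=2 acc=0xB85 bytes_emitted=6
After char 10 ('I'=8): chars_in_quartet=3 acc=0x2E148 bytes_emitted=6
Padding '=': partial quartet acc=0x2E148 -> emit B8 52; bytes_emitted=8

Answer: 64 9C AA 5F C5 01 B8 52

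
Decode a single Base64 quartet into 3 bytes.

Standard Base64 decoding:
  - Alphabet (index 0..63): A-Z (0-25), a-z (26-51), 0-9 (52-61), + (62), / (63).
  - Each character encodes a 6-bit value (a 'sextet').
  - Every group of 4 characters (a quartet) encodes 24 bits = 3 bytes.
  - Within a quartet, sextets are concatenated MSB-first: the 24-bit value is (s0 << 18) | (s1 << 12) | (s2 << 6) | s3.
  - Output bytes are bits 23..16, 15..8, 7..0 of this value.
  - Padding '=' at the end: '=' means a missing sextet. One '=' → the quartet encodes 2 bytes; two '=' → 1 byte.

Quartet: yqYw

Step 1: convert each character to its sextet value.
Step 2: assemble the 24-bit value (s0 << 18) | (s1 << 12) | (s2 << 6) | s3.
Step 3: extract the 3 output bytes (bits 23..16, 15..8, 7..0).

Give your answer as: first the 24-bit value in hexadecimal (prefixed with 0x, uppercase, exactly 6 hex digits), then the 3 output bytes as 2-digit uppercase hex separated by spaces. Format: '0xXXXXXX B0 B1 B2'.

Answer: 0xCAA630 CA A6 30

Derivation:
Sextets: y=50, q=42, Y=24, w=48
24-bit: (50<<18) | (42<<12) | (24<<6) | 48
      = 0xC80000 | 0x02A000 | 0x000600 | 0x000030
      = 0xCAA630
Bytes: (v>>16)&0xFF=CA, (v>>8)&0xFF=A6, v&0xFF=30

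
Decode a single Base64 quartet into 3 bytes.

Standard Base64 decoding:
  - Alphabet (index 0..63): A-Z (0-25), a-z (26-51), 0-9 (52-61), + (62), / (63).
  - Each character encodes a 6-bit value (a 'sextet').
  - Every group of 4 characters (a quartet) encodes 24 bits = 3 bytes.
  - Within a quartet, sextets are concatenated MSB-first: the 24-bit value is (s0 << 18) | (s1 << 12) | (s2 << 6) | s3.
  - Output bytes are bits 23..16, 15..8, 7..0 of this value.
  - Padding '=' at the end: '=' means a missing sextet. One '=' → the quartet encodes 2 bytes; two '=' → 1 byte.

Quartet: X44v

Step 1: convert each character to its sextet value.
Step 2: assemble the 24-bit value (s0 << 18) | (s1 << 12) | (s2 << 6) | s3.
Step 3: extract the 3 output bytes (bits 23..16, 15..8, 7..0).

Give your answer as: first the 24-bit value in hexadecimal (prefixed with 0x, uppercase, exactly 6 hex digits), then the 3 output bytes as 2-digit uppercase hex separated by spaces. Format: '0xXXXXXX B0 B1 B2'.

Answer: 0x5F8E2F 5F 8E 2F

Derivation:
Sextets: X=23, 4=56, 4=56, v=47
24-bit: (23<<18) | (56<<12) | (56<<6) | 47
      = 0x5C0000 | 0x038000 | 0x000E00 | 0x00002F
      = 0x5F8E2F
Bytes: (v>>16)&0xFF=5F, (v>>8)&0xFF=8E, v&0xFF=2F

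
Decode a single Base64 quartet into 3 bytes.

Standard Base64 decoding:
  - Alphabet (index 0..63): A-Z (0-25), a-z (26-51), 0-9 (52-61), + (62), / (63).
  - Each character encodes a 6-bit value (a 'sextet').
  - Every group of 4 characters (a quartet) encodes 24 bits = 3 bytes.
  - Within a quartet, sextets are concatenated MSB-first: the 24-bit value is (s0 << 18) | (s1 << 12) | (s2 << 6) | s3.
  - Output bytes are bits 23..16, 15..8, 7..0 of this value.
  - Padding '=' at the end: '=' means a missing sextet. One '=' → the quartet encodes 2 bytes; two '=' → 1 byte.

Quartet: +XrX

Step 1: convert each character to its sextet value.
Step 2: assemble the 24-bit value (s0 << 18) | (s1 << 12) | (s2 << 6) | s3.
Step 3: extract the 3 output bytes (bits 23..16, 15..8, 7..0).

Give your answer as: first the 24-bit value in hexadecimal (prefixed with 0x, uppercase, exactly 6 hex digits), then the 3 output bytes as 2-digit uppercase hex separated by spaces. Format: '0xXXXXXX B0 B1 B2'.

Sextets: +=62, X=23, r=43, X=23
24-bit: (62<<18) | (23<<12) | (43<<6) | 23
      = 0xF80000 | 0x017000 | 0x000AC0 | 0x000017
      = 0xF97AD7
Bytes: (v>>16)&0xFF=F9, (v>>8)&0xFF=7A, v&0xFF=D7

Answer: 0xF97AD7 F9 7A D7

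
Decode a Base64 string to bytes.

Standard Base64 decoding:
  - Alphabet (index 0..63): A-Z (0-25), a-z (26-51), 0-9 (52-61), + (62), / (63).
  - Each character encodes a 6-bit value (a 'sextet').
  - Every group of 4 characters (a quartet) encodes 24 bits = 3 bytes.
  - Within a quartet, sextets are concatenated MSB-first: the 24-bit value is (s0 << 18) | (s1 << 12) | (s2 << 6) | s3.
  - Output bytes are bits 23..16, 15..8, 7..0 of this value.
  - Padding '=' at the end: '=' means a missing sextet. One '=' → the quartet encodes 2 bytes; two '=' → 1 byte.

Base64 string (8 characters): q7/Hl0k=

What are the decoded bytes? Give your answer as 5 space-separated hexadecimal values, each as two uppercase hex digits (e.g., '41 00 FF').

After char 0 ('q'=42): chars_in_quartet=1 acc=0x2A bytes_emitted=0
After char 1 ('7'=59): chars_in_quartet=2 acc=0xABB bytes_emitted=0
After char 2 ('/'=63): chars_in_quartet=3 acc=0x2AEFF bytes_emitted=0
After char 3 ('H'=7): chars_in_quartet=4 acc=0xABBFC7 -> emit AB BF C7, reset; bytes_emitted=3
After char 4 ('l'=37): chars_in_quartet=1 acc=0x25 bytes_emitted=3
After char 5 ('0'=52): chars_in_quartet=2 acc=0x974 bytes_emitted=3
After char 6 ('k'=36): chars_in_quartet=3 acc=0x25D24 bytes_emitted=3
Padding '=': partial quartet acc=0x25D24 -> emit 97 49; bytes_emitted=5

Answer: AB BF C7 97 49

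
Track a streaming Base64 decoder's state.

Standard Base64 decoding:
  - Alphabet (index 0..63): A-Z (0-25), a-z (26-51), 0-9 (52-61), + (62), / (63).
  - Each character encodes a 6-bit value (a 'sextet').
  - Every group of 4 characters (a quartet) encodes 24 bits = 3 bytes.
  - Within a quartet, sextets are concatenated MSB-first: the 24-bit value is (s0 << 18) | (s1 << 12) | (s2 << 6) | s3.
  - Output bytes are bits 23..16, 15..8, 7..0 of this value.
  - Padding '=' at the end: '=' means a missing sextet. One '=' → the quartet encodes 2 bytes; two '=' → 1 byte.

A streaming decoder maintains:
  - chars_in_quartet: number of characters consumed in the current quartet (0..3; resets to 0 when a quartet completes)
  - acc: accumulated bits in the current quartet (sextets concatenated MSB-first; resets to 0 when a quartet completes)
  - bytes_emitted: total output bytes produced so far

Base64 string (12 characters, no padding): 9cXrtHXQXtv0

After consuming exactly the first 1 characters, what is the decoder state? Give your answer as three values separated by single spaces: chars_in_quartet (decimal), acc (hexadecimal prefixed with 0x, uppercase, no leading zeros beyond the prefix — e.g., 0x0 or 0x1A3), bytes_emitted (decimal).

Answer: 1 0x3D 0

Derivation:
After char 0 ('9'=61): chars_in_quartet=1 acc=0x3D bytes_emitted=0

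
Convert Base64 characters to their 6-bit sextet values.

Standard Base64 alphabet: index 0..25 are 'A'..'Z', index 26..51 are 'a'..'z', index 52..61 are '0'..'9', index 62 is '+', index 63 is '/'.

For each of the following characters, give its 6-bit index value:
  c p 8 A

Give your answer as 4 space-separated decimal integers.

Answer: 28 41 60 0

Derivation:
'c': a..z range, 26 + ord('c') − ord('a') = 28
'p': a..z range, 26 + ord('p') − ord('a') = 41
'8': 0..9 range, 52 + ord('8') − ord('0') = 60
'A': A..Z range, ord('A') − ord('A') = 0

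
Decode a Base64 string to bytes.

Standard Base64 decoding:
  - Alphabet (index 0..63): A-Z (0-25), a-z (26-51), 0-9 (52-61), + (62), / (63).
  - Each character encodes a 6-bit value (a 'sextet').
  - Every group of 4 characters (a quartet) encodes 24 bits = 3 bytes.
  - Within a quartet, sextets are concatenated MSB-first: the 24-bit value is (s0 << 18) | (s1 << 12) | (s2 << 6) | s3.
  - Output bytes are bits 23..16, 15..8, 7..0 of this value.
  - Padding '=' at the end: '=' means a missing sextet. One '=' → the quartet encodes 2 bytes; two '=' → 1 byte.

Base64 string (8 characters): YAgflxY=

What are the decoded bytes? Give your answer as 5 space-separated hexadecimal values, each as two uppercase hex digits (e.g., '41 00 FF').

Answer: 60 08 1F 97 16

Derivation:
After char 0 ('Y'=24): chars_in_quartet=1 acc=0x18 bytes_emitted=0
After char 1 ('A'=0): chars_in_quartet=2 acc=0x600 bytes_emitted=0
After char 2 ('g'=32): chars_in_quartet=3 acc=0x18020 bytes_emitted=0
After char 3 ('f'=31): chars_in_quartet=4 acc=0x60081F -> emit 60 08 1F, reset; bytes_emitted=3
After char 4 ('l'=37): chars_in_quartet=1 acc=0x25 bytes_emitted=3
After char 5 ('x'=49): chars_in_quartet=2 acc=0x971 bytes_emitted=3
After char 6 ('Y'=24): chars_in_quartet=3 acc=0x25C58 bytes_emitted=3
Padding '=': partial quartet acc=0x25C58 -> emit 97 16; bytes_emitted=5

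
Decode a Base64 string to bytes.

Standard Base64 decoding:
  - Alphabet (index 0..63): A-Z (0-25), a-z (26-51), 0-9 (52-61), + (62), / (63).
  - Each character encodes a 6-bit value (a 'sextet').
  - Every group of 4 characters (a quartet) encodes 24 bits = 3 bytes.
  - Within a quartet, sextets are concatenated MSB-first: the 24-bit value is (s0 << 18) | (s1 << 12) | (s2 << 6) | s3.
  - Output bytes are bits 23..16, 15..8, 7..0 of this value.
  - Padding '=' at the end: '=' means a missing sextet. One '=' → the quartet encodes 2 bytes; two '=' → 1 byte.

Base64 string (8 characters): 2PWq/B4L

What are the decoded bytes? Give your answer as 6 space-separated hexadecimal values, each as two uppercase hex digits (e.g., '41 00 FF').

After char 0 ('2'=54): chars_in_quartet=1 acc=0x36 bytes_emitted=0
After char 1 ('P'=15): chars_in_quartet=2 acc=0xD8F bytes_emitted=0
After char 2 ('W'=22): chars_in_quartet=3 acc=0x363D6 bytes_emitted=0
After char 3 ('q'=42): chars_in_quartet=4 acc=0xD8F5AA -> emit D8 F5 AA, reset; bytes_emitted=3
After char 4 ('/'=63): chars_in_quartet=1 acc=0x3F bytes_emitted=3
After char 5 ('B'=1): chars_in_quartet=2 acc=0xFC1 bytes_emitted=3
After char 6 ('4'=56): chars_in_quartet=3 acc=0x3F078 bytes_emitted=3
After char 7 ('L'=11): chars_in_quartet=4 acc=0xFC1E0B -> emit FC 1E 0B, reset; bytes_emitted=6

Answer: D8 F5 AA FC 1E 0B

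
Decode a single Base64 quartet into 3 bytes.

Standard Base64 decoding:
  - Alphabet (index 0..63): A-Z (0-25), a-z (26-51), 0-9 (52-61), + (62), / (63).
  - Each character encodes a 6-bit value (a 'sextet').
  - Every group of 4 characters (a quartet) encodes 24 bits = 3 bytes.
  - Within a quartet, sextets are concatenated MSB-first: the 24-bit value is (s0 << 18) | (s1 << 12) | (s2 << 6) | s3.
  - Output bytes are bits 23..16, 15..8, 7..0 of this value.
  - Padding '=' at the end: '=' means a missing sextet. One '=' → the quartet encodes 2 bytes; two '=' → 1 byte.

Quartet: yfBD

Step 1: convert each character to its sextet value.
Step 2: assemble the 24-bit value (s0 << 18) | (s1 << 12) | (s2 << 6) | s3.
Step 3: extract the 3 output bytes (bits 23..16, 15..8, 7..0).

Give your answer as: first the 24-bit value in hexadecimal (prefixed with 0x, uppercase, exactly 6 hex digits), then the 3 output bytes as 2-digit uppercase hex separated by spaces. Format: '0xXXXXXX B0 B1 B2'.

Answer: 0xC9F043 C9 F0 43

Derivation:
Sextets: y=50, f=31, B=1, D=3
24-bit: (50<<18) | (31<<12) | (1<<6) | 3
      = 0xC80000 | 0x01F000 | 0x000040 | 0x000003
      = 0xC9F043
Bytes: (v>>16)&0xFF=C9, (v>>8)&0xFF=F0, v&0xFF=43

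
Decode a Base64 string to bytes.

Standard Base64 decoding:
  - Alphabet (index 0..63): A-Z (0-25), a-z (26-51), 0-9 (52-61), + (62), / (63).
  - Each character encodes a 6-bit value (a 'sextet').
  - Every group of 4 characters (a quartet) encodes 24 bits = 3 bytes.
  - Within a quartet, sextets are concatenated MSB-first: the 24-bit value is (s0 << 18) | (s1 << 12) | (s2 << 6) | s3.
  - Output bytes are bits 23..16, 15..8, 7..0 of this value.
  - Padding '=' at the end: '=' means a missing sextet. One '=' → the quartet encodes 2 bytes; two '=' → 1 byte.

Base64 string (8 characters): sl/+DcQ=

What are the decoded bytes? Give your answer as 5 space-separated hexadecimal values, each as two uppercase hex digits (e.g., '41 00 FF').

Answer: B2 5F FE 0D C4

Derivation:
After char 0 ('s'=44): chars_in_quartet=1 acc=0x2C bytes_emitted=0
After char 1 ('l'=37): chars_in_quartet=2 acc=0xB25 bytes_emitted=0
After char 2 ('/'=63): chars_in_quartet=3 acc=0x2C97F bytes_emitted=0
After char 3 ('+'=62): chars_in_quartet=4 acc=0xB25FFE -> emit B2 5F FE, reset; bytes_emitted=3
After char 4 ('D'=3): chars_in_quartet=1 acc=0x3 bytes_emitted=3
After char 5 ('c'=28): chars_in_quartet=2 acc=0xDC bytes_emitted=3
After char 6 ('Q'=16): chars_in_quartet=3 acc=0x3710 bytes_emitted=3
Padding '=': partial quartet acc=0x3710 -> emit 0D C4; bytes_emitted=5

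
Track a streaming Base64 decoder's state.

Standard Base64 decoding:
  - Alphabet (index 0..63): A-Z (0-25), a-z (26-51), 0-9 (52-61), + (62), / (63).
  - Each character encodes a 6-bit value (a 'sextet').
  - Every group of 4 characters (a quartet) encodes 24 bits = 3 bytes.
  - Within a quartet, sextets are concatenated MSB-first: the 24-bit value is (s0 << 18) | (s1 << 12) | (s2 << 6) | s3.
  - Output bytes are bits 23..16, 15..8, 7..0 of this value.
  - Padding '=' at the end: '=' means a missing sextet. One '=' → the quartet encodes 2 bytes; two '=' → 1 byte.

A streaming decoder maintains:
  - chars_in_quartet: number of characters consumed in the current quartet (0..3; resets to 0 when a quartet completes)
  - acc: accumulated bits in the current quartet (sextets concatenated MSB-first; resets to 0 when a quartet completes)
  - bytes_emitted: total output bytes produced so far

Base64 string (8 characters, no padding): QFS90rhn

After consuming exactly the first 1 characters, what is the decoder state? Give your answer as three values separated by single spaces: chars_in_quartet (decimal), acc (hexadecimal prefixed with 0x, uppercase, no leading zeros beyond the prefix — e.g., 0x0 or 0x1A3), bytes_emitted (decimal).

After char 0 ('Q'=16): chars_in_quartet=1 acc=0x10 bytes_emitted=0

Answer: 1 0x10 0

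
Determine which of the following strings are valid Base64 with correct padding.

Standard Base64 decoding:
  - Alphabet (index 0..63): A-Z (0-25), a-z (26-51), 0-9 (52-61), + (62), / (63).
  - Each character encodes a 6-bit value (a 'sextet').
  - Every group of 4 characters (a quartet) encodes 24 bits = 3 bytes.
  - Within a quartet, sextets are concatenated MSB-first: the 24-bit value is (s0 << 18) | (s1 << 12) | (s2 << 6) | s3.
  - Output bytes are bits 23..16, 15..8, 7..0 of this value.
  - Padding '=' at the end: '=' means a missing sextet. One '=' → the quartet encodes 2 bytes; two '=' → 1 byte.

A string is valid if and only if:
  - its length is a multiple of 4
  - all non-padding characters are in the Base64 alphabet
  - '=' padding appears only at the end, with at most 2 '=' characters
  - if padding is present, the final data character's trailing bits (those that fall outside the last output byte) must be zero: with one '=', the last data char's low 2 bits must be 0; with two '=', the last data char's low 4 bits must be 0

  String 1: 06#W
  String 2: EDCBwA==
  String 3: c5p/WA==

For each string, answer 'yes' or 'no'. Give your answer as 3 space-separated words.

String 1: '06#W' → invalid (bad char(s): ['#'])
String 2: 'EDCBwA==' → valid
String 3: 'c5p/WA==' → valid

Answer: no yes yes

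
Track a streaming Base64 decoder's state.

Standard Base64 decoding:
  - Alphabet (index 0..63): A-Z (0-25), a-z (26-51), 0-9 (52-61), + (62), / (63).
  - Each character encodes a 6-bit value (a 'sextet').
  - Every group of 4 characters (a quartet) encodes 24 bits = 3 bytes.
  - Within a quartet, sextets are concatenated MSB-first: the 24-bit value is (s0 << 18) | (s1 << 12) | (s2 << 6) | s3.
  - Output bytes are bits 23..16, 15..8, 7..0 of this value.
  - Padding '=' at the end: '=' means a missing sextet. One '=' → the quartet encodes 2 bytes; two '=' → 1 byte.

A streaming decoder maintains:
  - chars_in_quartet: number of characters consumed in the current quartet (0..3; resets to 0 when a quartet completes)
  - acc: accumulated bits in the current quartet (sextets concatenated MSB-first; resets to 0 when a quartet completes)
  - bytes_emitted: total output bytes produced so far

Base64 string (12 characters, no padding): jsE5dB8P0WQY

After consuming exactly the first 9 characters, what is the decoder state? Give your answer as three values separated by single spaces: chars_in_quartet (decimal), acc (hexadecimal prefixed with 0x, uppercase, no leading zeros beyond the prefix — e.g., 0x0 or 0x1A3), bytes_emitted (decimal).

Answer: 1 0x34 6

Derivation:
After char 0 ('j'=35): chars_in_quartet=1 acc=0x23 bytes_emitted=0
After char 1 ('s'=44): chars_in_quartet=2 acc=0x8EC bytes_emitted=0
After char 2 ('E'=4): chars_in_quartet=3 acc=0x23B04 bytes_emitted=0
After char 3 ('5'=57): chars_in_quartet=4 acc=0x8EC139 -> emit 8E C1 39, reset; bytes_emitted=3
After char 4 ('d'=29): chars_in_quartet=1 acc=0x1D bytes_emitted=3
After char 5 ('B'=1): chars_in_quartet=2 acc=0x741 bytes_emitted=3
After char 6 ('8'=60): chars_in_quartet=3 acc=0x1D07C bytes_emitted=3
After char 7 ('P'=15): chars_in_quartet=4 acc=0x741F0F -> emit 74 1F 0F, reset; bytes_emitted=6
After char 8 ('0'=52): chars_in_quartet=1 acc=0x34 bytes_emitted=6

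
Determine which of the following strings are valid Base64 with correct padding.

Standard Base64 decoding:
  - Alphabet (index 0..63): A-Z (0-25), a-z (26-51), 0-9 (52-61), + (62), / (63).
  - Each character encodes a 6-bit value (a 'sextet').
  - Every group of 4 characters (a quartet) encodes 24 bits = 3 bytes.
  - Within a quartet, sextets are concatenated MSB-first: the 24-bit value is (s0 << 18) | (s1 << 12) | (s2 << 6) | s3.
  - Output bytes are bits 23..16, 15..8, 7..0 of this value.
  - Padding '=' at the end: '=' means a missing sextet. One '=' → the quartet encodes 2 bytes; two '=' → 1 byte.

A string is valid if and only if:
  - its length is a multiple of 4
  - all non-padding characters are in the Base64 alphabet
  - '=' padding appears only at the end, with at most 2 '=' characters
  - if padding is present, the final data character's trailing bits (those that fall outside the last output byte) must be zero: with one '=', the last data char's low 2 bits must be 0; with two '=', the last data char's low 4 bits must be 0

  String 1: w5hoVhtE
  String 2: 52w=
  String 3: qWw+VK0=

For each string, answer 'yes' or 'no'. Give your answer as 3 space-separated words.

String 1: 'w5hoVhtE' → valid
String 2: '52w=' → valid
String 3: 'qWw+VK0=' → valid

Answer: yes yes yes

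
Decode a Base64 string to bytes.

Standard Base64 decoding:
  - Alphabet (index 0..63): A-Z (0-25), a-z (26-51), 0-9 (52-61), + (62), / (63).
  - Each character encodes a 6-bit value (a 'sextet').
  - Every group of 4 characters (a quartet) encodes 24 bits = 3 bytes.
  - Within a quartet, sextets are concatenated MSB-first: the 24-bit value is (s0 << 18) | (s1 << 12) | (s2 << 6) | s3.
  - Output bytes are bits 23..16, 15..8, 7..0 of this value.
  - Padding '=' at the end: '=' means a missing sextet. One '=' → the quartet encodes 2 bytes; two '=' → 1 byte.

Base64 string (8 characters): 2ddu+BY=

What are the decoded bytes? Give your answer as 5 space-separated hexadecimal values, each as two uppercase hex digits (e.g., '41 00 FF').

After char 0 ('2'=54): chars_in_quartet=1 acc=0x36 bytes_emitted=0
After char 1 ('d'=29): chars_in_quartet=2 acc=0xD9D bytes_emitted=0
After char 2 ('d'=29): chars_in_quartet=3 acc=0x3675D bytes_emitted=0
After char 3 ('u'=46): chars_in_quartet=4 acc=0xD9D76E -> emit D9 D7 6E, reset; bytes_emitted=3
After char 4 ('+'=62): chars_in_quartet=1 acc=0x3E bytes_emitted=3
After char 5 ('B'=1): chars_in_quartet=2 acc=0xF81 bytes_emitted=3
After char 6 ('Y'=24): chars_in_quartet=3 acc=0x3E058 bytes_emitted=3
Padding '=': partial quartet acc=0x3E058 -> emit F8 16; bytes_emitted=5

Answer: D9 D7 6E F8 16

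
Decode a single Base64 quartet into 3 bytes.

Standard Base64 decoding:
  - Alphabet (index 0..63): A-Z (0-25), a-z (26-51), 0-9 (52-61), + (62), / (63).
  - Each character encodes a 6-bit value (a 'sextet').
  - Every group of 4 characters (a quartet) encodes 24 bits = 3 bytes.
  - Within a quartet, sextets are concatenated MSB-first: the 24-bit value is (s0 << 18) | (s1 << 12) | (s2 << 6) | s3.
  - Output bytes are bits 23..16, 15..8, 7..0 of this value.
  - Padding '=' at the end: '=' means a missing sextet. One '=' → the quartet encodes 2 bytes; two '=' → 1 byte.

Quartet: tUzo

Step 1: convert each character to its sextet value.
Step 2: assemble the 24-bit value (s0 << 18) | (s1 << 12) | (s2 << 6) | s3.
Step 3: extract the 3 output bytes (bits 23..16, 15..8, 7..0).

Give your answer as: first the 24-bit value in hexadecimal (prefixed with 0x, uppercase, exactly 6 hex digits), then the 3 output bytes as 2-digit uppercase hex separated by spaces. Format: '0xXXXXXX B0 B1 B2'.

Answer: 0xB54CE8 B5 4C E8

Derivation:
Sextets: t=45, U=20, z=51, o=40
24-bit: (45<<18) | (20<<12) | (51<<6) | 40
      = 0xB40000 | 0x014000 | 0x000CC0 | 0x000028
      = 0xB54CE8
Bytes: (v>>16)&0xFF=B5, (v>>8)&0xFF=4C, v&0xFF=E8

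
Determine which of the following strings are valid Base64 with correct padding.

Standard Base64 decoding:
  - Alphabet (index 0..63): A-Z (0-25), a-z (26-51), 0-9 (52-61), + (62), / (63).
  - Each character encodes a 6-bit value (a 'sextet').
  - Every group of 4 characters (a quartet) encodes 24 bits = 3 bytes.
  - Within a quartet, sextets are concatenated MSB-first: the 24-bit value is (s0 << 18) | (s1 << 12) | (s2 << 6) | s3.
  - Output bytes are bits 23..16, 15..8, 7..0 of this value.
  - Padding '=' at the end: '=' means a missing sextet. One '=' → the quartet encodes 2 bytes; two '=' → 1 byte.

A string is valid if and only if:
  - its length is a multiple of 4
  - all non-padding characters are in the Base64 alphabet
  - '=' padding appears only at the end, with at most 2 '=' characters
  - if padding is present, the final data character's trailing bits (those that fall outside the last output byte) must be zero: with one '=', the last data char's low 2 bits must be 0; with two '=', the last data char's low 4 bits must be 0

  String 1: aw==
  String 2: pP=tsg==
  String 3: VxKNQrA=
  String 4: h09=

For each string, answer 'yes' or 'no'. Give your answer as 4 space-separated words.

String 1: 'aw==' → valid
String 2: 'pP=tsg==' → invalid (bad char(s): ['=']; '=' in middle)
String 3: 'VxKNQrA=' → valid
String 4: 'h09=' → invalid (bad trailing bits)

Answer: yes no yes no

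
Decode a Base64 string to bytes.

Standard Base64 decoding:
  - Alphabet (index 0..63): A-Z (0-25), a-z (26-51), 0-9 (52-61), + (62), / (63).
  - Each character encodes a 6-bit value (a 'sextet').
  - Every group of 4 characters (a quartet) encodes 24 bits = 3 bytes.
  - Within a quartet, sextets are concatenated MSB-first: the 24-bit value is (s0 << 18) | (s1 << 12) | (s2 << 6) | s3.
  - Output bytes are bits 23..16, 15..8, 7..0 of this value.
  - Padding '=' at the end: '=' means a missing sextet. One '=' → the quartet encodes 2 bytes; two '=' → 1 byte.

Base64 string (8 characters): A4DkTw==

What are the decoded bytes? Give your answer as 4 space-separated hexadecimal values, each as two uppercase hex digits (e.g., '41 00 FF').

Answer: 03 80 E4 4F

Derivation:
After char 0 ('A'=0): chars_in_quartet=1 acc=0x0 bytes_emitted=0
After char 1 ('4'=56): chars_in_quartet=2 acc=0x38 bytes_emitted=0
After char 2 ('D'=3): chars_in_quartet=3 acc=0xE03 bytes_emitted=0
After char 3 ('k'=36): chars_in_quartet=4 acc=0x380E4 -> emit 03 80 E4, reset; bytes_emitted=3
After char 4 ('T'=19): chars_in_quartet=1 acc=0x13 bytes_emitted=3
After char 5 ('w'=48): chars_in_quartet=2 acc=0x4F0 bytes_emitted=3
Padding '==': partial quartet acc=0x4F0 -> emit 4F; bytes_emitted=4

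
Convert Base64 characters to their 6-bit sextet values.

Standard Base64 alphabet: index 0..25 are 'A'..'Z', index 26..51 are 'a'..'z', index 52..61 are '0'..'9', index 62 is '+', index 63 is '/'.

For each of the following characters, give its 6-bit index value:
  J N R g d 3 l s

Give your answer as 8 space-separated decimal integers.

'J': A..Z range, ord('J') − ord('A') = 9
'N': A..Z range, ord('N') − ord('A') = 13
'R': A..Z range, ord('R') − ord('A') = 17
'g': a..z range, 26 + ord('g') − ord('a') = 32
'd': a..z range, 26 + ord('d') − ord('a') = 29
'3': 0..9 range, 52 + ord('3') − ord('0') = 55
'l': a..z range, 26 + ord('l') − ord('a') = 37
's': a..z range, 26 + ord('s') − ord('a') = 44

Answer: 9 13 17 32 29 55 37 44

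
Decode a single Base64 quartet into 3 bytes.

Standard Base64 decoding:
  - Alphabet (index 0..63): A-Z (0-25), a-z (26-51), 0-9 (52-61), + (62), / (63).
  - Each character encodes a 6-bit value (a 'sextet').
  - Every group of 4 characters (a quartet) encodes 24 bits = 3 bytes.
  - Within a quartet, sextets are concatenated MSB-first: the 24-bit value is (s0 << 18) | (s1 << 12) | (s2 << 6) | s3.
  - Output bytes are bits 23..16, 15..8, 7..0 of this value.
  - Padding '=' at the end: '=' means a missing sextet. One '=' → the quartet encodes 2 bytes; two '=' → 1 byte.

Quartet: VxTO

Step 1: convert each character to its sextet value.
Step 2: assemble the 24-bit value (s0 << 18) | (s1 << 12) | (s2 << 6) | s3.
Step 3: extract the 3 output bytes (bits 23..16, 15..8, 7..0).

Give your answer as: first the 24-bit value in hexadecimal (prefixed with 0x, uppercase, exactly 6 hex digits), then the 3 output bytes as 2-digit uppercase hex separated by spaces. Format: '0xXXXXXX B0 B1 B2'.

Sextets: V=21, x=49, T=19, O=14
24-bit: (21<<18) | (49<<12) | (19<<6) | 14
      = 0x540000 | 0x031000 | 0x0004C0 | 0x00000E
      = 0x5714CE
Bytes: (v>>16)&0xFF=57, (v>>8)&0xFF=14, v&0xFF=CE

Answer: 0x5714CE 57 14 CE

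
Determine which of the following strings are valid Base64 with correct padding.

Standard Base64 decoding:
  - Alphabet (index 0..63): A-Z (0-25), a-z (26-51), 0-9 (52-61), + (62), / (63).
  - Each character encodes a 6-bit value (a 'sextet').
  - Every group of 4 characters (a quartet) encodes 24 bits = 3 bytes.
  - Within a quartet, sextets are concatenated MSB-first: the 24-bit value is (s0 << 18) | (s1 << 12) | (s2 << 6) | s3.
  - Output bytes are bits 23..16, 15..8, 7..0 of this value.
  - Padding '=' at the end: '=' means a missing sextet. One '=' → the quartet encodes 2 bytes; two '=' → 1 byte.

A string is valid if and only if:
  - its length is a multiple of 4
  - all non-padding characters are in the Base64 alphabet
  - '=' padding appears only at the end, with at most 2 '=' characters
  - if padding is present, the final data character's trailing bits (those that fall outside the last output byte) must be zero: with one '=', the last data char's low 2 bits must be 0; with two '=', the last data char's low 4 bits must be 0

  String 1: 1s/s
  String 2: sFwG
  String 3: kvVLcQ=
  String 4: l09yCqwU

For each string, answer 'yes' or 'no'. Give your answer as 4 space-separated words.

Answer: yes yes no yes

Derivation:
String 1: '1s/s' → valid
String 2: 'sFwG' → valid
String 3: 'kvVLcQ=' → invalid (len=7 not mult of 4)
String 4: 'l09yCqwU' → valid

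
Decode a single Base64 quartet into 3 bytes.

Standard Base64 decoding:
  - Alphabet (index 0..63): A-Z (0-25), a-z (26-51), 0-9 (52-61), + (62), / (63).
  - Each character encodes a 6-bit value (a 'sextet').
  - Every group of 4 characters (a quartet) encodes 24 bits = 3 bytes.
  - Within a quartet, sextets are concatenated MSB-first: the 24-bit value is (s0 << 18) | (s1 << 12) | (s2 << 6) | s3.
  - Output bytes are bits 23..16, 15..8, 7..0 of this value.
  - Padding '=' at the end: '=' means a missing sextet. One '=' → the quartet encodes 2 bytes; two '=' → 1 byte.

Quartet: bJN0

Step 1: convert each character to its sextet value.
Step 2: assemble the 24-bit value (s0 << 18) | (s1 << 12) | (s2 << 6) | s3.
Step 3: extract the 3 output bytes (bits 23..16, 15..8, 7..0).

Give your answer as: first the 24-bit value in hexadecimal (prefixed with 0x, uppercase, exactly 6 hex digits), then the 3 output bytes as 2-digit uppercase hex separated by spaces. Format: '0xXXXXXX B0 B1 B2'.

Sextets: b=27, J=9, N=13, 0=52
24-bit: (27<<18) | (9<<12) | (13<<6) | 52
      = 0x6C0000 | 0x009000 | 0x000340 | 0x000034
      = 0x6C9374
Bytes: (v>>16)&0xFF=6C, (v>>8)&0xFF=93, v&0xFF=74

Answer: 0x6C9374 6C 93 74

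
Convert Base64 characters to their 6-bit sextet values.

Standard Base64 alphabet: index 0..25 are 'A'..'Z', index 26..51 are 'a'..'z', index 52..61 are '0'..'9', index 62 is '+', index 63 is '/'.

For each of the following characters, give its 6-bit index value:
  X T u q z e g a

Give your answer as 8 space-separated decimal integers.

'X': A..Z range, ord('X') − ord('A') = 23
'T': A..Z range, ord('T') − ord('A') = 19
'u': a..z range, 26 + ord('u') − ord('a') = 46
'q': a..z range, 26 + ord('q') − ord('a') = 42
'z': a..z range, 26 + ord('z') − ord('a') = 51
'e': a..z range, 26 + ord('e') − ord('a') = 30
'g': a..z range, 26 + ord('g') − ord('a') = 32
'a': a..z range, 26 + ord('a') − ord('a') = 26

Answer: 23 19 46 42 51 30 32 26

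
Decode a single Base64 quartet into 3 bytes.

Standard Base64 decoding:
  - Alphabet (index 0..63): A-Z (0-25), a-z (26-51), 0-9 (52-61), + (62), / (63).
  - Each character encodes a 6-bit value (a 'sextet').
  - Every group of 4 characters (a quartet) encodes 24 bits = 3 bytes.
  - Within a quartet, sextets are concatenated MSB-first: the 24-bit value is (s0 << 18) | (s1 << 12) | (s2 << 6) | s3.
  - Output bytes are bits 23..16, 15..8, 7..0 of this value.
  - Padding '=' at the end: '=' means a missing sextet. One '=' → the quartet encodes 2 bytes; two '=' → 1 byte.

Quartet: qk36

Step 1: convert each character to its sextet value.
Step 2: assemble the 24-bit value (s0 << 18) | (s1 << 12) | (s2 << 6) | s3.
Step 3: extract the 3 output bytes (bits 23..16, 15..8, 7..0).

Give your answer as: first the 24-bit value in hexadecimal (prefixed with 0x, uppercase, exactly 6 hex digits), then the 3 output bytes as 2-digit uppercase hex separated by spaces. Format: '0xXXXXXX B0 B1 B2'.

Answer: 0xAA4DFA AA 4D FA

Derivation:
Sextets: q=42, k=36, 3=55, 6=58
24-bit: (42<<18) | (36<<12) | (55<<6) | 58
      = 0xA80000 | 0x024000 | 0x000DC0 | 0x00003A
      = 0xAA4DFA
Bytes: (v>>16)&0xFF=AA, (v>>8)&0xFF=4D, v&0xFF=FA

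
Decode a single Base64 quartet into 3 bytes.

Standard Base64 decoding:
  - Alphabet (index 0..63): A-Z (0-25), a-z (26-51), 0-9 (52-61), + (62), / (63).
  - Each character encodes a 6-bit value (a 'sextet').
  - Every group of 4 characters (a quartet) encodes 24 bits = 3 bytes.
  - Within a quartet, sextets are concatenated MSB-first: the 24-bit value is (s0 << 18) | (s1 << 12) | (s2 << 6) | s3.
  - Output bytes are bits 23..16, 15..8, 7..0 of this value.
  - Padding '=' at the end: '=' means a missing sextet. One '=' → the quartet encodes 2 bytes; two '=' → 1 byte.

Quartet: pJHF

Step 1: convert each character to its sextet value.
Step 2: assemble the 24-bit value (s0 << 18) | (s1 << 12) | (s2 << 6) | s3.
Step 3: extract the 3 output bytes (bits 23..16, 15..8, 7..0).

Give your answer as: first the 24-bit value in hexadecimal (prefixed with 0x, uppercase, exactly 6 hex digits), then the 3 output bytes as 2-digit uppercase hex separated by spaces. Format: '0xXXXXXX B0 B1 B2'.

Answer: 0xA491C5 A4 91 C5

Derivation:
Sextets: p=41, J=9, H=7, F=5
24-bit: (41<<18) | (9<<12) | (7<<6) | 5
      = 0xA40000 | 0x009000 | 0x0001C0 | 0x000005
      = 0xA491C5
Bytes: (v>>16)&0xFF=A4, (v>>8)&0xFF=91, v&0xFF=C5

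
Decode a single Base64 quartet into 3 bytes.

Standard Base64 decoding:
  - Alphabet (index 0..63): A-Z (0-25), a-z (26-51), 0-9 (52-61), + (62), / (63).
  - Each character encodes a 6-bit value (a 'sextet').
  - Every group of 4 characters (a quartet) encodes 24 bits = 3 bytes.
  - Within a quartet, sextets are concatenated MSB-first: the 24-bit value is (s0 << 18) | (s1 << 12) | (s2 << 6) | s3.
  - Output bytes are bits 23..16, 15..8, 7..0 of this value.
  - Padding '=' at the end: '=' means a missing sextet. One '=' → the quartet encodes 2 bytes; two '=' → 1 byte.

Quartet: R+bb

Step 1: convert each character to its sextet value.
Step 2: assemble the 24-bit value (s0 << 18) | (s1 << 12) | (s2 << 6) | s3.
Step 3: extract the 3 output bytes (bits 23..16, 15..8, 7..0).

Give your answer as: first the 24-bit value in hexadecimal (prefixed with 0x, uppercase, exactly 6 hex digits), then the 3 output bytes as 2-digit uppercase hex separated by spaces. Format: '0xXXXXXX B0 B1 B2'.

Answer: 0x47E6DB 47 E6 DB

Derivation:
Sextets: R=17, +=62, b=27, b=27
24-bit: (17<<18) | (62<<12) | (27<<6) | 27
      = 0x440000 | 0x03E000 | 0x0006C0 | 0x00001B
      = 0x47E6DB
Bytes: (v>>16)&0xFF=47, (v>>8)&0xFF=E6, v&0xFF=DB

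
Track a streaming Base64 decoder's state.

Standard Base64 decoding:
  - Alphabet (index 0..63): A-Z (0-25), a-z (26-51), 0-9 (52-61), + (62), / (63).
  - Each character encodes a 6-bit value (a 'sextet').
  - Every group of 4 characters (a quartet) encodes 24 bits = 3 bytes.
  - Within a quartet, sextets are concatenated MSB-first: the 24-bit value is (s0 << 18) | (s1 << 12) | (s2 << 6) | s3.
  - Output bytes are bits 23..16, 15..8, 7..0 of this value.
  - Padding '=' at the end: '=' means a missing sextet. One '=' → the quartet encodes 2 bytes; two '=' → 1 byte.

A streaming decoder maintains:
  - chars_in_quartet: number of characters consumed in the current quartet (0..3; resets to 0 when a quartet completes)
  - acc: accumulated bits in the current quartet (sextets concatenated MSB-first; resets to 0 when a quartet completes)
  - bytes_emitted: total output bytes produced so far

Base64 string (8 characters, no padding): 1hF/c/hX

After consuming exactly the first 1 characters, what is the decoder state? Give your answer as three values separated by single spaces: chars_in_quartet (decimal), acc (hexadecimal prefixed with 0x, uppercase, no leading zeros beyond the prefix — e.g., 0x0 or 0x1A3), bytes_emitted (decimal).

After char 0 ('1'=53): chars_in_quartet=1 acc=0x35 bytes_emitted=0

Answer: 1 0x35 0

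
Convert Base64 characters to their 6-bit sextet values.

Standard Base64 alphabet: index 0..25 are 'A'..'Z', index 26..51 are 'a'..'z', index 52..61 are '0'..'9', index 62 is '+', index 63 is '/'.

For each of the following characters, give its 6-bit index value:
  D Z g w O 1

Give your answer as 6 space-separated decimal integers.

Answer: 3 25 32 48 14 53

Derivation:
'D': A..Z range, ord('D') − ord('A') = 3
'Z': A..Z range, ord('Z') − ord('A') = 25
'g': a..z range, 26 + ord('g') − ord('a') = 32
'w': a..z range, 26 + ord('w') − ord('a') = 48
'O': A..Z range, ord('O') − ord('A') = 14
'1': 0..9 range, 52 + ord('1') − ord('0') = 53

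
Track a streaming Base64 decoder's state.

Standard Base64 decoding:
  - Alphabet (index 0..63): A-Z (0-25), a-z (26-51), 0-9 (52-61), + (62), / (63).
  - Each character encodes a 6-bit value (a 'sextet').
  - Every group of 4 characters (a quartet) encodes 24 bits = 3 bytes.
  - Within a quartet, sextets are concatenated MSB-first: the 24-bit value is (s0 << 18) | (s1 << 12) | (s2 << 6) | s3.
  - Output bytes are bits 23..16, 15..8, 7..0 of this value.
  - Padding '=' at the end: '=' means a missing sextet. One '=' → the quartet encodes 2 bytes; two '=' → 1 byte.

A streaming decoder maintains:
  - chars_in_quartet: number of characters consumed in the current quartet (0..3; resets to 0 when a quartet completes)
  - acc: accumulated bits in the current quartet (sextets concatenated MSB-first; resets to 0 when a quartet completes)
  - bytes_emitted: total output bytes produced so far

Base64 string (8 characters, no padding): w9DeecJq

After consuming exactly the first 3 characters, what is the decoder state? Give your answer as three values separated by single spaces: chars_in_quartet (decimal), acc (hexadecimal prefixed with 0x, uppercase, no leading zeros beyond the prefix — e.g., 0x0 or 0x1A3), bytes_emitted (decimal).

Answer: 3 0x30F43 0

Derivation:
After char 0 ('w'=48): chars_in_quartet=1 acc=0x30 bytes_emitted=0
After char 1 ('9'=61): chars_in_quartet=2 acc=0xC3D bytes_emitted=0
After char 2 ('D'=3): chars_in_quartet=3 acc=0x30F43 bytes_emitted=0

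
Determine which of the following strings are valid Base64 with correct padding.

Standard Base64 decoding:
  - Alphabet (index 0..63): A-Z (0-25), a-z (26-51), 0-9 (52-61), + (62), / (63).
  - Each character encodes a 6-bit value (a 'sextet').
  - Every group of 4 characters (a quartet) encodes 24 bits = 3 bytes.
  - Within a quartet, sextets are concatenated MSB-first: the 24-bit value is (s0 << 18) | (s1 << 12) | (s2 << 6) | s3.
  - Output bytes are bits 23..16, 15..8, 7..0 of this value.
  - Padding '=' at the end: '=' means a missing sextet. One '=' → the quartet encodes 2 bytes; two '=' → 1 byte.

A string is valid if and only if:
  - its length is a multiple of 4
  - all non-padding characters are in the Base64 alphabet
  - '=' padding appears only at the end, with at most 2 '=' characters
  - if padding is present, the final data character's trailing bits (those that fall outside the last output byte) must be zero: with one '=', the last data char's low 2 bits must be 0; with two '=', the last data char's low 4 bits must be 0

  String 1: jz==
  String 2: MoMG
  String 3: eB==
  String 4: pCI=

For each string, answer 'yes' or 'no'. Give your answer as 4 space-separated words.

String 1: 'jz==' → invalid (bad trailing bits)
String 2: 'MoMG' → valid
String 3: 'eB==' → invalid (bad trailing bits)
String 4: 'pCI=' → valid

Answer: no yes no yes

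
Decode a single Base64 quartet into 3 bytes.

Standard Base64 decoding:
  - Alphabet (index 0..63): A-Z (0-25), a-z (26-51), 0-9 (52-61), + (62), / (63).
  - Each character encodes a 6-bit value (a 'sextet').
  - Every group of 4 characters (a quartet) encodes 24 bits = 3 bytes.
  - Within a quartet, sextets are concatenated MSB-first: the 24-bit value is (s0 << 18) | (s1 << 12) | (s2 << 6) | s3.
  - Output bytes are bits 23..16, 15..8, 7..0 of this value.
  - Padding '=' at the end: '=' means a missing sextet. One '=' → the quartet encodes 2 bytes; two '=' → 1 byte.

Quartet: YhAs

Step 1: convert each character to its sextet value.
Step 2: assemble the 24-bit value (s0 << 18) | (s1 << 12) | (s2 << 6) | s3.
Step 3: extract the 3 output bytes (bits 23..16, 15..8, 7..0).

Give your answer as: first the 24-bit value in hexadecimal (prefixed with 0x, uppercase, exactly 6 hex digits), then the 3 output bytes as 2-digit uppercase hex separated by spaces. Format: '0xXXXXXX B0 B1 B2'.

Sextets: Y=24, h=33, A=0, s=44
24-bit: (24<<18) | (33<<12) | (0<<6) | 44
      = 0x600000 | 0x021000 | 0x000000 | 0x00002C
      = 0x62102C
Bytes: (v>>16)&0xFF=62, (v>>8)&0xFF=10, v&0xFF=2C

Answer: 0x62102C 62 10 2C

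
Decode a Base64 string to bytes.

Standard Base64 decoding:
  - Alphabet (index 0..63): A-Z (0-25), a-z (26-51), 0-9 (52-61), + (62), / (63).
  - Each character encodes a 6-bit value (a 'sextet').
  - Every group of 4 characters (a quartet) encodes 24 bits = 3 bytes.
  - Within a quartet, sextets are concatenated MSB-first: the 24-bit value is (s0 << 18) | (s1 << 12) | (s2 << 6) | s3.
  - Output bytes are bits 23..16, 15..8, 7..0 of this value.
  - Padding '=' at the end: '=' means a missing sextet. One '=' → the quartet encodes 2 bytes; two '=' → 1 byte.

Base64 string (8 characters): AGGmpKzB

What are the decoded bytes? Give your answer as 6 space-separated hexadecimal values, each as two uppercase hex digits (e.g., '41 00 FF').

After char 0 ('A'=0): chars_in_quartet=1 acc=0x0 bytes_emitted=0
After char 1 ('G'=6): chars_in_quartet=2 acc=0x6 bytes_emitted=0
After char 2 ('G'=6): chars_in_quartet=3 acc=0x186 bytes_emitted=0
After char 3 ('m'=38): chars_in_quartet=4 acc=0x61A6 -> emit 00 61 A6, reset; bytes_emitted=3
After char 4 ('p'=41): chars_in_quartet=1 acc=0x29 bytes_emitted=3
After char 5 ('K'=10): chars_in_quartet=2 acc=0xA4A bytes_emitted=3
After char 6 ('z'=51): chars_in_quartet=3 acc=0x292B3 bytes_emitted=3
After char 7 ('B'=1): chars_in_quartet=4 acc=0xA4ACC1 -> emit A4 AC C1, reset; bytes_emitted=6

Answer: 00 61 A6 A4 AC C1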